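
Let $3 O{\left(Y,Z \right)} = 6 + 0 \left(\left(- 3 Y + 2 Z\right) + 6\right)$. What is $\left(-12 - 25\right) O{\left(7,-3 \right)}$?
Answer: $-74$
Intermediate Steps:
$O{\left(Y,Z \right)} = 2$ ($O{\left(Y,Z \right)} = \frac{6 + 0 \left(\left(- 3 Y + 2 Z\right) + 6\right)}{3} = \frac{6 + 0 \left(6 - 3 Y + 2 Z\right)}{3} = \frac{6 + 0}{3} = \frac{1}{3} \cdot 6 = 2$)
$\left(-12 - 25\right) O{\left(7,-3 \right)} = \left(-12 - 25\right) 2 = \left(-37\right) 2 = -74$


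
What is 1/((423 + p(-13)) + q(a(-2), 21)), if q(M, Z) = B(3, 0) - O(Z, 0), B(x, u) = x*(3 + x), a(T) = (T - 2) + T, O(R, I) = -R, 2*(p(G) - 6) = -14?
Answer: 1/461 ≈ 0.0021692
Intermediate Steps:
p(G) = -1 (p(G) = 6 + (½)*(-14) = 6 - 7 = -1)
a(T) = -2 + 2*T (a(T) = (-2 + T) + T = -2 + 2*T)
q(M, Z) = 18 + Z (q(M, Z) = 3*(3 + 3) - (-1)*Z = 3*6 + Z = 18 + Z)
1/((423 + p(-13)) + q(a(-2), 21)) = 1/((423 - 1) + (18 + 21)) = 1/(422 + 39) = 1/461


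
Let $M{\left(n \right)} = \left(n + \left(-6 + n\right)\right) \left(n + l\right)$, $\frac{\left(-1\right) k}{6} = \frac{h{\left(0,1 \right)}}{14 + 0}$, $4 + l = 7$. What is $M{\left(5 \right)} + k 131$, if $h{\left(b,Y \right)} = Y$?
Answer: $- \frac{169}{7} \approx -24.143$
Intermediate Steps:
$l = 3$ ($l = -4 + 7 = 3$)
$k = - \frac{3}{7}$ ($k = - 6 \cdot 1 \frac{1}{14 + 0} = - 6 \cdot 1 \cdot \frac{1}{14} = \left(-6\right) \frac{1}{14} = - \frac{3}{7} \approx -0.42857$)
$M{\left(n \right)} = \left(-6 + 2 n\right) \left(3 + n\right)$ ($M{\left(n \right)} = \left(n + \left(-6 + n\right)\right) \left(n + 3\right) = \left(-6 + 2 n\right) \left(3 + n\right)$)
$M{\left(5 \right)} + k 131 = \left(-18 + 2 \cdot 5^{2}\right) - \frac{393}{7} = \left(-18 + 2 \cdot 25\right) - \frac{393}{7} = \left(-18 + 50\right) - \frac{393}{7} = 32 - \frac{393}{7} = - \frac{169}{7}$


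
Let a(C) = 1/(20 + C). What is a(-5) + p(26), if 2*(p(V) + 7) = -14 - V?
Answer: -404/15 ≈ -26.933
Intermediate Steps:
p(V) = -14 - V/2 (p(V) = -7 + (-14 - V)/2 = -7 + (-7 - V/2) = -14 - V/2)
a(-5) + p(26) = 1/(20 - 5) + (-14 - ½*26) = 1/15 + (-14 - 13) = 1/15 - 27 = -404/15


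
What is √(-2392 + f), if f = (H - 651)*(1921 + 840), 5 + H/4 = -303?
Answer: I*√5201355 ≈ 2280.6*I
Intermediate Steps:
H = -1232 (H = -20 + 4*(-303) = -20 - 1212 = -1232)
f = -5198963 (f = (-1232 - 651)*(1921 + 840) = -1883*2761 = -5198963)
√(-2392 + f) = √(-2392 - 5198963) = √(-5201355) = I*√5201355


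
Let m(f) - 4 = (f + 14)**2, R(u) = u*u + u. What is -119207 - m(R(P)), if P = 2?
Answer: -119611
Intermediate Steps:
R(u) = u + u**2 (R(u) = u**2 + u = u + u**2)
m(f) = 4 + (14 + f)**2 (m(f) = 4 + (f + 14)**2 = 4 + (14 + f)**2)
-119207 - m(R(P)) = -119207 - (4 + (14 + 2*(1 + 2))**2) = -119207 - (4 + (14 + 2*3)**2) = -119207 - (4 + (14 + 6)**2) = -119207 - (4 + 20**2) = -119207 - (4 + 400) = -119207 - 1*404 = -119207 - 404 = -119611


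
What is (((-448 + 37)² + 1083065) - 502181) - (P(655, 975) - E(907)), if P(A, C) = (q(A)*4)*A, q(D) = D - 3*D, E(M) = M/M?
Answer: 4182006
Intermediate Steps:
E(M) = 1
q(D) = -2*D
P(A, C) = -8*A² (P(A, C) = (-2*A*4)*A = (-8*A)*A = -8*A²)
(((-448 + 37)² + 1083065) - 502181) - (P(655, 975) - E(907)) = (((-448 + 37)² + 1083065) - 502181) - (-8*655² - 1*1) = (((-411)² + 1083065) - 502181) - (-8*429025 - 1) = ((168921 + 1083065) - 502181) - (-3432200 - 1) = (1251986 - 502181) - 1*(-3432201) = 749805 + 3432201 = 4182006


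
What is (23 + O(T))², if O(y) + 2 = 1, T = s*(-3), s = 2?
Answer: 484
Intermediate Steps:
T = -6 (T = 2*(-3) = -6)
O(y) = -1 (O(y) = -2 + 1 = -1)
(23 + O(T))² = (23 - 1)² = 22² = 484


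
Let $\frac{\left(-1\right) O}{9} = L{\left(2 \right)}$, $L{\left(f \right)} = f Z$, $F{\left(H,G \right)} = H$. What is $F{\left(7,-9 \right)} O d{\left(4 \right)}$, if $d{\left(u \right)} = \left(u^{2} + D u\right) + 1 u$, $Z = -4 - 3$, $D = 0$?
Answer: $17640$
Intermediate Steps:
$Z = -7$ ($Z = -4 - 3 = -7$)
$L{\left(f \right)} = - 7 f$ ($L{\left(f \right)} = f \left(-7\right) = - 7 f$)
$d{\left(u \right)} = u + u^{2}$ ($d{\left(u \right)} = \left(u^{2} + 0 u\right) + 1 u = \left(u^{2} + 0\right) + u = u^{2} + u = u + u^{2}$)
$O = 126$ ($O = - 9 \left(\left(-7\right) 2\right) = \left(-9\right) \left(-14\right) = 126$)
$F{\left(7,-9 \right)} O d{\left(4 \right)} = 7 \cdot 126 \cdot 4 \left(1 + 4\right) = 882 \cdot 4 \cdot 5 = 882 \cdot 20 = 17640$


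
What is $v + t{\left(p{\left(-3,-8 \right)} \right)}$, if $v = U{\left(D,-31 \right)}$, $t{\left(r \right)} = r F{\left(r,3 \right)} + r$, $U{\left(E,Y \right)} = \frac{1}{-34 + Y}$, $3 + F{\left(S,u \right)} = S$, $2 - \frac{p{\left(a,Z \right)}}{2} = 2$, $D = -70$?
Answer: $- \frac{1}{65} \approx -0.015385$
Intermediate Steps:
$p{\left(a,Z \right)} = 0$ ($p{\left(a,Z \right)} = 4 - 4 = 0$)
$F{\left(S,u \right)} = -3 + S$
$t{\left(r \right)} = r + r \left(-3 + r\right)$ ($t{\left(r \right)} = r \left(-3 + r\right) + r = r + r \left(-3 + r\right)$)
$v = - \frac{1}{65}$ ($v = \frac{1}{-34 - 31} = \frac{1}{-65} = - \frac{1}{65} \approx -0.015385$)
$v + t{\left(p{\left(-3,-8 \right)} \right)} = - \frac{1}{65} + 0 \left(-2 + 0\right) = - \frac{1}{65} + 0 \left(-2\right) = - \frac{1}{65} + 0 = - \frac{1}{65}$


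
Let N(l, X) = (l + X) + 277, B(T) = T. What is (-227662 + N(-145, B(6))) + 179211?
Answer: -48313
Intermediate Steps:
N(l, X) = 277 + X + l (N(l, X) = (X + l) + 277 = 277 + X + l)
(-227662 + N(-145, B(6))) + 179211 = (-227662 + (277 + 6 - 145)) + 179211 = (-227662 + 138) + 179211 = -227524 + 179211 = -48313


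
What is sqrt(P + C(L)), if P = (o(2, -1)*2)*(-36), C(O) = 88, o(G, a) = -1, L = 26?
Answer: 4*sqrt(10) ≈ 12.649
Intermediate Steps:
P = 72 (P = -1*2*(-36) = -2*(-36) = 72)
sqrt(P + C(L)) = sqrt(72 + 88) = sqrt(160) = 4*sqrt(10)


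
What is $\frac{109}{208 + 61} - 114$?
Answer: $- \frac{30557}{269} \approx -113.59$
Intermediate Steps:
$\frac{109}{208 + 61} - 114 = \frac{109}{269} - 114 = - \frac{30557}{269}$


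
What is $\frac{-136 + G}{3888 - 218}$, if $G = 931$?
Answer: $\frac{159}{734} \approx 0.21662$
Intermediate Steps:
$\frac{-136 + G}{3888 - 218} = \frac{-136 + 931}{3888 - 218} = \frac{795}{3670} = 795 \cdot \frac{1}{3670} = \frac{159}{734}$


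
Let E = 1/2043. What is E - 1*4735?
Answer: -9673604/2043 ≈ -4735.0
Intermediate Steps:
E = 1/2043 ≈ 0.00048948
E - 1*4735 = 1/2043 - 1*4735 = 1/2043 - 4735 = -9673604/2043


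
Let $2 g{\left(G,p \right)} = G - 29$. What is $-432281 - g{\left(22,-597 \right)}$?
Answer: $- \frac{864555}{2} \approx -4.3228 \cdot 10^{5}$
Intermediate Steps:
$g{\left(G,p \right)} = - \frac{29}{2} + \frac{G}{2}$ ($g{\left(G,p \right)} = \frac{G - 29}{2} = \frac{-29 + G}{2} = - \frac{29}{2} + \frac{G}{2}$)
$-432281 - g{\left(22,-597 \right)} = -432281 - \left(- \frac{29}{2} + \frac{1}{2} \cdot 22\right) = -432281 - \left(- \frac{29}{2} + 11\right) = -432281 - - \frac{7}{2} = -432281 + \frac{7}{2} = - \frac{864555}{2}$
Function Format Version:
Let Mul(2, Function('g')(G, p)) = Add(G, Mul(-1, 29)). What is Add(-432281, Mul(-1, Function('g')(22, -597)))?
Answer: Rational(-864555, 2) ≈ -4.3228e+5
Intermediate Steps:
Function('g')(G, p) = Add(Rational(-29, 2), Mul(Rational(1, 2), G)) (Function('g')(G, p) = Mul(Rational(1, 2), Add(G, Mul(-1, 29))) = Mul(Rational(1, 2), Add(G, -29)) = Mul(Rational(1, 2), Add(-29, G)) = Add(Rational(-29, 2), Mul(Rational(1, 2), G)))
Add(-432281, Mul(-1, Function('g')(22, -597))) = Add(-432281, Mul(-1, Add(Rational(-29, 2), Mul(Rational(1, 2), 22)))) = Add(-432281, Mul(-1, Add(Rational(-29, 2), 11))) = Add(-432281, Mul(-1, Rational(-7, 2))) = Add(-432281, Rational(7, 2)) = Rational(-864555, 2)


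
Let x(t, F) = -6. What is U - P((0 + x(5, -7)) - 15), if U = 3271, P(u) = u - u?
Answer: 3271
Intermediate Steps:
P(u) = 0
U - P((0 + x(5, -7)) - 15) = 3271 - 1*0 = 3271 + 0 = 3271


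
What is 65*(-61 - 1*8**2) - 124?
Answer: -8249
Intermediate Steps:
65*(-61 - 1*8**2) - 124 = 65*(-61 - 1*64) - 124 = 65*(-61 - 64) - 124 = 65*(-125) - 124 = -8125 - 124 = -8249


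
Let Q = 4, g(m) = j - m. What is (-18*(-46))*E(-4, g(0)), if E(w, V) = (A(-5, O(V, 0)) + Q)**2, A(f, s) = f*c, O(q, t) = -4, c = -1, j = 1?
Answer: 67068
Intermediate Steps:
A(f, s) = -f (A(f, s) = f*(-1) = -f)
g(m) = 1 - m
E(w, V) = 81 (E(w, V) = (-1*(-5) + 4)**2 = (5 + 4)**2 = 9**2 = 81)
(-18*(-46))*E(-4, g(0)) = -18*(-46)*81 = 828*81 = 67068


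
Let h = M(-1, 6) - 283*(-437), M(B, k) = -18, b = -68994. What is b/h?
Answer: -68994/123653 ≈ -0.55796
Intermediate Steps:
h = 123653 (h = -18 - 283*(-437) = -18 + 123671 = 123653)
b/h = -68994/123653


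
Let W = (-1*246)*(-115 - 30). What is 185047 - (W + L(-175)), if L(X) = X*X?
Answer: 118752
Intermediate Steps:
L(X) = X²
W = 35670 (W = -246*(-145) = 35670)
185047 - (W + L(-175)) = 185047 - (35670 + (-175)²) = 185047 - (35670 + 30625) = 185047 - 1*66295 = 185047 - 66295 = 118752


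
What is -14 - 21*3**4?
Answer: -1715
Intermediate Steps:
-14 - 21*3**4 = -14 - 21*81 = -14 - 1701 = -1715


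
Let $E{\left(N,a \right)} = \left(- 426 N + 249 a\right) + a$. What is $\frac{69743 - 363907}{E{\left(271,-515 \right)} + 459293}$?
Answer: $- \frac{294164}{215097} \approx -1.3676$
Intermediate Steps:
$E{\left(N,a \right)} = - 426 N + 250 a$
$\frac{69743 - 363907}{E{\left(271,-515 \right)} + 459293} = \frac{69743 - 363907}{\left(\left(-426\right) 271 + 250 \left(-515\right)\right) + 459293} = - \frac{294164}{\left(-115446 - 128750\right) + 459293} = - \frac{294164}{-244196 + 459293} = - \frac{294164}{215097}$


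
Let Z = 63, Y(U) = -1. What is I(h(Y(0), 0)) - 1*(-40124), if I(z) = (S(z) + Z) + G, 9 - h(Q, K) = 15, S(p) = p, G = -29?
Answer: 40152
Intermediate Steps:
h(Q, K) = -6 (h(Q, K) = 9 - 1*15 = 9 - 15 = -6)
I(z) = 34 + z (I(z) = (z + 63) - 29 = (63 + z) - 29 = 34 + z)
I(h(Y(0), 0)) - 1*(-40124) = (34 - 6) - 1*(-40124) = 28 + 40124 = 40152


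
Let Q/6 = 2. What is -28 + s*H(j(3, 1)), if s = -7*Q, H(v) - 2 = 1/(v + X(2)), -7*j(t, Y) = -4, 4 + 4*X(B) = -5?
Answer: -6860/47 ≈ -145.96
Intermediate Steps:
Q = 12 (Q = 6*2 = 12)
X(B) = -9/4 (X(B) = -1 + (¼)*(-5) = -1 - 5/4 = -9/4)
j(t, Y) = 4/7 (j(t, Y) = -⅐*(-4) = 4/7)
H(v) = 2 + 1/(-9/4 + v) (H(v) = 2 + 1/(v - 9/4) = 2 + 1/(-9/4 + v))
s = -84 (s = -7*12 = -84)
-28 + s*H(j(3, 1)) = -28 - 168*(-7 + 4*(4/7))/(-9 + 4*(4/7)) = -28 - 168*(-7 + 16/7)/(-9 + 16/7) = -28 - 168*(-33)/((-47/7)*7) = -28 - 168*(-7)*(-33)/(47*7) = -28 - 84*66/47 = -28 - 5544/47 = -6860/47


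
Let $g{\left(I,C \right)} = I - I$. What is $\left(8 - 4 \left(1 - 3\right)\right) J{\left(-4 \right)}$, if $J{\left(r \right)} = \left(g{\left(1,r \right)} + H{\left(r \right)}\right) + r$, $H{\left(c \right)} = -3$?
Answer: $-112$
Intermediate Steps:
$g{\left(I,C \right)} = 0$
$J{\left(r \right)} = -3 + r$ ($J{\left(r \right)} = \left(0 - 3\right) + r = -3 + r$)
$\left(8 - 4 \left(1 - 3\right)\right) J{\left(-4 \right)} = \left(8 - 4 \left(1 - 3\right)\right) \left(-3 - 4\right) = \left(8 - -8\right) \left(-7\right) = \left(8 + 8\right) \left(-7\right) = 16 \left(-7\right) = -112$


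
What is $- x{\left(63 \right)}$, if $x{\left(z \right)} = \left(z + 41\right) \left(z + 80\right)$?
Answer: $-14872$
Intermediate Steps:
$x{\left(z \right)} = \left(41 + z\right) \left(80 + z\right)$
$- x{\left(63 \right)} = - (3280 + 63^{2} + 121 \cdot 63) = - (3280 + 3969 + 7623) = \left(-1\right) 14872 = -14872$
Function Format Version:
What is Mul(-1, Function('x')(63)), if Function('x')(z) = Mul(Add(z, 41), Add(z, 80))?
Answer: -14872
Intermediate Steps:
Function('x')(z) = Mul(Add(41, z), Add(80, z))
Mul(-1, Function('x')(63)) = Mul(-1, Add(3280, Pow(63, 2), Mul(121, 63))) = Mul(-1, Add(3280, 3969, 7623)) = Mul(-1, 14872) = -14872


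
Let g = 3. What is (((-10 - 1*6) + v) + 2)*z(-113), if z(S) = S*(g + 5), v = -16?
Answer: 27120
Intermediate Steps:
z(S) = 8*S (z(S) = S*(3 + 5) = S*8 = 8*S)
(((-10 - 1*6) + v) + 2)*z(-113) = (((-10 - 1*6) - 16) + 2)*(8*(-113)) = (((-10 - 6) - 16) + 2)*(-904) = ((-16 - 16) + 2)*(-904) = (-32 + 2)*(-904) = -30*(-904) = 27120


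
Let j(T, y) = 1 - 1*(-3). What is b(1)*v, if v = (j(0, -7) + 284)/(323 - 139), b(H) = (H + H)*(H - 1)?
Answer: 0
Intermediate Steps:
j(T, y) = 4 (j(T, y) = 1 + 3 = 4)
b(H) = 2*H*(-1 + H) (b(H) = (2*H)*(-1 + H) = 2*H*(-1 + H))
v = 36/23 (v = (4 + 284)/(323 - 139) = 288/184 = 288*(1/184) = 36/23 ≈ 1.5652)
b(1)*v = (2*1*(-1 + 1))*(36/23) = (2*1*0)*(36/23) = 0*(36/23) = 0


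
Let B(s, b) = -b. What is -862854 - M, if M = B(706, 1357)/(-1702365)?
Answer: -1468892451067/1702365 ≈ -8.6285e+5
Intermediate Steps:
M = 1357/1702365 (M = -1*1357/(-1702365) = -1357*(-1/1702365) = 1357/1702365 ≈ 0.00079713)
-862854 - M = -862854 - 1*1357/1702365 = -862854 - 1357/1702365 = -1468892451067/1702365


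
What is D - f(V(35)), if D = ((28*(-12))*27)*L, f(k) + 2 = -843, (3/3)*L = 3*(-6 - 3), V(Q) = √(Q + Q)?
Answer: 245789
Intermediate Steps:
V(Q) = √2*√Q (V(Q) = √(2*Q) = √2*√Q)
L = -27 (L = 3*(-6 - 3) = 3*(-9) = -27)
f(k) = -845 (f(k) = -2 - 843 = -845)
D = 244944 (D = ((28*(-12))*27)*(-27) = -336*27*(-27) = -9072*(-27) = 244944)
D - f(V(35)) = 244944 - 1*(-845) = 244944 + 845 = 245789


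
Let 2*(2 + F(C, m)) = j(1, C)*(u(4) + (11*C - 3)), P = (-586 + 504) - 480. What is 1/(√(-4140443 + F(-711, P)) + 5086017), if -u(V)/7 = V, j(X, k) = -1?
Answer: 5086017/25867573060808 - I*√4136519/25867573060808 ≈ 1.9662e-7 - 7.8625e-11*I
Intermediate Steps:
P = -562 (P = -82 - 480 = -562)
u(V) = -7*V
F(C, m) = 27/2 - 11*C/2 (F(C, m) = -2 + (-(-7*4 + (11*C - 3)))/2 = -2 + (-(-28 + (-3 + 11*C)))/2 = -2 + (-(-31 + 11*C))/2 = -2 + (31 - 11*C)/2 = -2 + (31/2 - 11*C/2) = 27/2 - 11*C/2)
1/(√(-4140443 + F(-711, P)) + 5086017) = 1/(√(-4140443 + (27/2 - 11/2*(-711))) + 5086017) = 1/(√(-4140443 + (27/2 + 7821/2)) + 5086017) = 1/(√(-4140443 + 3924) + 5086017) = 1/(√(-4136519) + 5086017) = 1/(I*√4136519 + 5086017) = 1/(5086017 + I*√4136519)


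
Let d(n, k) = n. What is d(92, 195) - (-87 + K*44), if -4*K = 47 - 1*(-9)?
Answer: 795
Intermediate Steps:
K = -14 (K = -(47 - 1*(-9))/4 = -(47 + 9)/4 = -¼*56 = -14)
d(92, 195) - (-87 + K*44) = 92 - (-87 - 14*44) = 92 - (-87 - 616) = 92 - 1*(-703) = 92 + 703 = 795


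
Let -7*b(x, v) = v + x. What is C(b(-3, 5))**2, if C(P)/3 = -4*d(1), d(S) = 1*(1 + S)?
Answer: 576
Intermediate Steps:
d(S) = 1 + S
b(x, v) = -v/7 - x/7 (b(x, v) = -(v + x)/7 = -v/7 - x/7)
C(P) = -24 (C(P) = 3*(-4*(1 + 1)) = 3*(-4*2) = 3*(-8) = -24)
C(b(-3, 5))**2 = (-24)**2 = 576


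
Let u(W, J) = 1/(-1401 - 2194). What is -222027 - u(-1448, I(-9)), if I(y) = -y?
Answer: -798187064/3595 ≈ -2.2203e+5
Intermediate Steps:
u(W, J) = -1/3595 (u(W, J) = 1/(-3595) = -1/3595)
-222027 - u(-1448, I(-9)) = -222027 - 1*(-1/3595) = -222027 + 1/3595 = -798187064/3595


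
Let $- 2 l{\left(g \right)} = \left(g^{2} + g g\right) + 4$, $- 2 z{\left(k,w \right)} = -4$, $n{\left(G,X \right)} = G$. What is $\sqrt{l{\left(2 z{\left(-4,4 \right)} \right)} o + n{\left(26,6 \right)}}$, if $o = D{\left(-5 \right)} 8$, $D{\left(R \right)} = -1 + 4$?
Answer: $i \sqrt{406} \approx 20.149 i$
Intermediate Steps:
$z{\left(k,w \right)} = 2$ ($z{\left(k,w \right)} = \left(- \frac{1}{2}\right) \left(-4\right) = 2$)
$D{\left(R \right)} = 3$
$o = 24$ ($o = 3 \cdot 8 = 24$)
$l{\left(g \right)} = -2 - g^{2}$ ($l{\left(g \right)} = - \frac{\left(g^{2} + g g\right) + 4}{2} = - \frac{\left(g^{2} + g^{2}\right) + 4}{2} = - \frac{2 g^{2} + 4}{2} = - \frac{4 + 2 g^{2}}{2} = -2 - g^{2}$)
$\sqrt{l{\left(2 z{\left(-4,4 \right)} \right)} o + n{\left(26,6 \right)}} = \sqrt{\left(-2 - \left(2 \cdot 2\right)^{2}\right) 24 + 26} = \sqrt{\left(-2 - 4^{2}\right) 24 + 26} = \sqrt{\left(-2 - 16\right) 24 + 26} = \sqrt{\left(-18\right) 24 + 26} = \sqrt{-432 + 26} = \sqrt{-406} = i \sqrt{406}$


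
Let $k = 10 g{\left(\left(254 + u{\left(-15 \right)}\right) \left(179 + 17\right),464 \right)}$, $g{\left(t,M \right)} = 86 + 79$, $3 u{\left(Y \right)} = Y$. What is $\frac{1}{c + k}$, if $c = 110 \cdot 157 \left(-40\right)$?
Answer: $- \frac{1}{689150} \approx -1.4511 \cdot 10^{-6}$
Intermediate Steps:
$u{\left(Y \right)} = \frac{Y}{3}$
$g{\left(t,M \right)} = 165$
$c = -690800$ ($c = 17270 \left(-40\right) = -690800$)
$k = 1650$ ($k = 10 \cdot 165 = 1650$)
$\frac{1}{c + k} = \frac{1}{-690800 + 1650} = \frac{1}{-689150} = - \frac{1}{689150}$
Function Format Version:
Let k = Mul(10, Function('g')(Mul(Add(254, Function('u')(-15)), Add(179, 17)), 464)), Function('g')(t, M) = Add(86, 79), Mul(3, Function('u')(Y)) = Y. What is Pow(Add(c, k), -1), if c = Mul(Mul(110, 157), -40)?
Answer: Rational(-1, 689150) ≈ -1.4511e-6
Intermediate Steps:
Function('u')(Y) = Mul(Rational(1, 3), Y)
Function('g')(t, M) = 165
c = -690800 (c = Mul(17270, -40) = -690800)
k = 1650 (k = Mul(10, 165) = 1650)
Pow(Add(c, k), -1) = Pow(Add(-690800, 1650), -1) = Pow(-689150, -1) = Rational(-1, 689150)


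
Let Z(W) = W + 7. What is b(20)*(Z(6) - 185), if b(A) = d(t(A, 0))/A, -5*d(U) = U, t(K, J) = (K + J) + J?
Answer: 172/5 ≈ 34.400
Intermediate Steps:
t(K, J) = K + 2*J (t(K, J) = (J + K) + J = K + 2*J)
d(U) = -U/5
b(A) = -⅕ (b(A) = (-(A + 2*0)/5)/A = (-(A + 0)/5)/A = (-A/5)/A = -⅕)
Z(W) = 7 + W
b(20)*(Z(6) - 185) = -((7 + 6) - 185)/5 = -(13 - 185)/5 = -⅕*(-172) = 172/5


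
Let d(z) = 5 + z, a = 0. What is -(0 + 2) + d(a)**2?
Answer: 23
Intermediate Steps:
-(0 + 2) + d(a)**2 = -(0 + 2) + (5 + 0)**2 = -1*2 + 5**2 = -2 + 25 = 23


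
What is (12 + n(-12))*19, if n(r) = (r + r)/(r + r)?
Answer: 247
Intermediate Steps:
n(r) = 1 (n(r) = (2*r)/((2*r)) = (2*r)*(1/(2*r)) = 1)
(12 + n(-12))*19 = (12 + 1)*19 = 13*19 = 247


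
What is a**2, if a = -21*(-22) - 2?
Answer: 211600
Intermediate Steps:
a = 460 (a = 462 - 2 = 460)
a**2 = 460**2 = 211600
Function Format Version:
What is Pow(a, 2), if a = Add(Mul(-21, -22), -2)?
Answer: 211600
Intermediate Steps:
a = 460 (a = Add(462, -2) = 460)
Pow(a, 2) = Pow(460, 2) = 211600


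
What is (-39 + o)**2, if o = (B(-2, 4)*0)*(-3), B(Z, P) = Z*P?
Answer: 1521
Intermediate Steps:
B(Z, P) = P*Z
o = 0 (o = ((4*(-2))*0)*(-3) = -8*0*(-3) = 0*(-3) = 0)
(-39 + o)**2 = (-39 + 0)**2 = (-39)**2 = 1521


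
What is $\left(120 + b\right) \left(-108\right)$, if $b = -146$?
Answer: $2808$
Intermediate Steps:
$\left(120 + b\right) \left(-108\right) = \left(120 - 146\right) \left(-108\right) = \left(-26\right) \left(-108\right) = 2808$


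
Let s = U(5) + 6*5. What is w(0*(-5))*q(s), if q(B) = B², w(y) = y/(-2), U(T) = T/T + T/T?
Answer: 0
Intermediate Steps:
U(T) = 2 (U(T) = 1 + 1 = 2)
w(y) = -y/2 (w(y) = y*(-½) = -y/2)
s = 32 (s = 2 + 6*5 = 2 + 30 = 32)
w(0*(-5))*q(s) = -0*(-5)*32² = -½*0*1024 = 0*1024 = 0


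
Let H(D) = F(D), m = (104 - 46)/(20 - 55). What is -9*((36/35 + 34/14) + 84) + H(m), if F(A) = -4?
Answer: -27689/35 ≈ -791.11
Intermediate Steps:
m = -58/35 (m = 58/(-35) = 58*(-1/35) = -58/35 ≈ -1.6571)
H(D) = -4
-9*((36/35 + 34/14) + 84) + H(m) = -9*((36/35 + 34/14) + 84) - 4 = -9*((36*(1/35) + 34*(1/14)) + 84) - 4 = -9*((36/35 + 17/7) + 84) - 4 = -9*(121/35 + 84) - 4 = -9*3061/35 - 4 = -27549/35 - 4 = -27689/35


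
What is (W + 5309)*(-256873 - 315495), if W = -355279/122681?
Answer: -372587614399200/122681 ≈ -3.0370e+9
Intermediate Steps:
W = -355279/122681 (W = -355279*1/122681 = -355279/122681 ≈ -2.8960)
(W + 5309)*(-256873 - 315495) = (-355279/122681 + 5309)*(-256873 - 315495) = (650958150/122681)*(-572368) = -372587614399200/122681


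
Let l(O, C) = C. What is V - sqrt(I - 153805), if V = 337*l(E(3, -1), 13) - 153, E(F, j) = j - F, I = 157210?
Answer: 4228 - sqrt(3405) ≈ 4169.6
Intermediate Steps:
V = 4228 (V = 337*13 - 153 = 4381 - 153 = 4228)
V - sqrt(I - 153805) = 4228 - sqrt(157210 - 153805) = 4228 - sqrt(3405)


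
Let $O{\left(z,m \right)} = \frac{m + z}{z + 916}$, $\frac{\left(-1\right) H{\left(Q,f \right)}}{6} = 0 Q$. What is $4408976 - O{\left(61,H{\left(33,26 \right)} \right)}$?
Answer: $\frac{4307569491}{977} \approx 4.409 \cdot 10^{6}$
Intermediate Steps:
$H{\left(Q,f \right)} = 0$ ($H{\left(Q,f \right)} = - 6 \cdot 0 Q = \left(-6\right) 0 = 0$)
$O{\left(z,m \right)} = \frac{m + z}{916 + z}$
$4408976 - O{\left(61,H{\left(33,26 \right)} \right)} = 4408976 - \frac{0 + 61}{916 + 61} = 4408976 - \frac{1}{977} \cdot 61 = 4408976 - \frac{61}{977} = \frac{4307569491}{977}$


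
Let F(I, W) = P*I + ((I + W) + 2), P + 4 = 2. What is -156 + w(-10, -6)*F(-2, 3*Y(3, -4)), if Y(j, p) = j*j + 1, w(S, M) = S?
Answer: -496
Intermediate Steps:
Y(j, p) = 1 + j² (Y(j, p) = j² + 1 = 1 + j²)
P = -2 (P = -4 + 2 = -2)
F(I, W) = 2 + W - I (F(I, W) = -2*I + ((I + W) + 2) = -2*I + (2 + I + W) = 2 + W - I)
-156 + w(-10, -6)*F(-2, 3*Y(3, -4)) = -156 - 10*(2 + 3*(1 + 3²) - 1*(-2)) = -156 - 10*(2 + 3*(1 + 9) + 2) = -156 - 10*(2 + 3*10 + 2) = -156 - 10*(2 + 30 + 2) = -156 - 10*34 = -156 - 340 = -496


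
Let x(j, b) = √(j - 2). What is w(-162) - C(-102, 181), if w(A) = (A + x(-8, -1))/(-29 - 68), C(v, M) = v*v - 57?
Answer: -1003497/97 - I*√10/97 ≈ -10345.0 - 0.032601*I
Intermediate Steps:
x(j, b) = √(-2 + j)
C(v, M) = -57 + v² (C(v, M) = v² - 57 = -57 + v²)
w(A) = -A/97 - I*√10/97 (w(A) = (A + √(-2 - 8))/(-29 - 68) = (A + √(-10))/(-97) = (A + I*√10)*(-1/97) = -A/97 - I*√10/97)
w(-162) - C(-102, 181) = (-1/97*(-162) - I*√10/97) - (-57 + (-102)²) = (162/97 - I*√10/97) - (-57 + 10404) = (162/97 - I*√10/97) - 1*10347 = (162/97 - I*√10/97) - 10347 = -1003497/97 - I*√10/97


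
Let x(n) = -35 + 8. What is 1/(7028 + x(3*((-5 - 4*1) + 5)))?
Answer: 1/7001 ≈ 0.00014284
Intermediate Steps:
x(n) = -27
1/(7028 + x(3*((-5 - 4*1) + 5))) = 1/(7028 - 27) = 1/7001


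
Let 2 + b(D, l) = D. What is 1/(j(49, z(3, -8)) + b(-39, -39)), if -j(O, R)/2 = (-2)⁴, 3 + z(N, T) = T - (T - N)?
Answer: -1/73 ≈ -0.013699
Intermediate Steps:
z(N, T) = -3 + N (z(N, T) = -3 + (T - (T - N)) = -3 + (T + (N - T)) = -3 + N)
j(O, R) = -32 (j(O, R) = -2*(-2)⁴ = -2*16 = -32)
b(D, l) = -2 + D
1/(j(49, z(3, -8)) + b(-39, -39)) = 1/(-32 + (-2 - 39)) = 1/(-32 - 41) = 1/(-73) = -1/73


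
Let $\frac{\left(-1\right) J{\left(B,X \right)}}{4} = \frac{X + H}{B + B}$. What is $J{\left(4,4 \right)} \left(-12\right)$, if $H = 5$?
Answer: $54$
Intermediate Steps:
$J{\left(B,X \right)} = - \frac{2 \left(5 + X\right)}{B}$ ($J{\left(B,X \right)} = - 4 \frac{X + 5}{B + B} = - 4 \frac{5 + X}{2 B} = - \frac{2 \left(5 + X\right)}{B}$)
$J{\left(4,4 \right)} \left(-12\right) = \frac{2 \left(-5 - 4\right)}{4} \left(-12\right) = 2 \cdot \frac{1}{4} \left(-5 - 4\right) \left(-12\right) = 2 \cdot \frac{1}{4} \left(-9\right) \left(-12\right) = \left(- \frac{9}{2}\right) \left(-12\right) = 54$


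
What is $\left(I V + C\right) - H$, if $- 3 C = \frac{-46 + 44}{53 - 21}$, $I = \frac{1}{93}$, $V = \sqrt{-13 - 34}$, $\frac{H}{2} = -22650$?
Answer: $\frac{2174401}{48} + \frac{i \sqrt{47}}{93} \approx 45300.0 + 0.073717 i$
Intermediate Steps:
$H = -45300$ ($H = 2 \left(-22650\right) = -45300$)
$V = i \sqrt{47}$ ($V = \sqrt{-47} = i \sqrt{47} \approx 6.8557 i$)
$I = \frac{1}{93} \approx 0.010753$
$C = \frac{1}{48}$ ($C = - \frac{\left(-46 + 44\right) \frac{1}{53 - 21}}{3} = - \frac{\left(-2\right) \frac{1}{32}}{3} = \left(- \frac{1}{3}\right) \left(- \frac{1}{16}\right) = \frac{1}{48} \approx 0.020833$)
$\left(I V + C\right) - H = \left(\frac{i \sqrt{47}}{93} + \frac{1}{48}\right) - -45300 = \left(\frac{i \sqrt{47}}{93} + \frac{1}{48}\right) + 45300 = \left(\frac{1}{48} + \frac{i \sqrt{47}}{93}\right) + 45300 = \frac{2174401}{48} + \frac{i \sqrt{47}}{93}$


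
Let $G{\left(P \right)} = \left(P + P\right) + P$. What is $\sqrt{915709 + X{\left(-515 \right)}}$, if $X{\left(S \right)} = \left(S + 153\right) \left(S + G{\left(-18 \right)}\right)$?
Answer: $\sqrt{1121687} \approx 1059.1$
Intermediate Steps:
$G{\left(P \right)} = 3 P$ ($G{\left(P \right)} = 2 P + P = 3 P$)
$X{\left(S \right)} = \left(-54 + S\right) \left(153 + S\right)$ ($X{\left(S \right)} = \left(S + 153\right) \left(S + 3 \left(-18\right)\right) = \left(153 + S\right) \left(S - 54\right) = \left(153 + S\right) \left(-54 + S\right) = \left(-54 + S\right) \left(153 + S\right)$)
$\sqrt{915709 + X{\left(-515 \right)}} = \sqrt{915709 + \left(-8262 + \left(-515\right)^{2} + 99 \left(-515\right)\right)} = \sqrt{915709 - -205978} = \sqrt{915709 + 205978} = \sqrt{1121687}$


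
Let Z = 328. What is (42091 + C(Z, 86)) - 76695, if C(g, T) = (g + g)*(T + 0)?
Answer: 21812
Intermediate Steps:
C(g, T) = 2*T*g (C(g, T) = (2*g)*T = 2*T*g)
(42091 + C(Z, 86)) - 76695 = (42091 + 2*86*328) - 76695 = (42091 + 56416) - 76695 = 98507 - 76695 = 21812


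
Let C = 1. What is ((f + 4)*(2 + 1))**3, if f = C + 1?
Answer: 5832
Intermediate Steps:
f = 2 (f = 1 + 1 = 2)
((f + 4)*(2 + 1))**3 = ((2 + 4)*(2 + 1))**3 = (6*3)**3 = 18**3 = 5832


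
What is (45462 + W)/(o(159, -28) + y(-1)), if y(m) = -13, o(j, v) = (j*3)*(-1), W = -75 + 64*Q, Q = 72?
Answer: -9999/98 ≈ -102.03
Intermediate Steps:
W = 4533 (W = -75 + 64*72 = -75 + 4608 = 4533)
o(j, v) = -3*j (o(j, v) = (3*j)*(-1) = -3*j)
(45462 + W)/(o(159, -28) + y(-1)) = (45462 + 4533)/(-3*159 - 13) = 49995/(-477 - 13) = 49995/(-490) = 49995*(-1/490) = -9999/98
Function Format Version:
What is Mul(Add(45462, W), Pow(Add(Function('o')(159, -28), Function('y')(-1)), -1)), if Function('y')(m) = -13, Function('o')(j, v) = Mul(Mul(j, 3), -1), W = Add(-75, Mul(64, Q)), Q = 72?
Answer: Rational(-9999, 98) ≈ -102.03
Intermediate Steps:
W = 4533 (W = Add(-75, Mul(64, 72)) = Add(-75, 4608) = 4533)
Function('o')(j, v) = Mul(-3, j) (Function('o')(j, v) = Mul(Mul(3, j), -1) = Mul(-3, j))
Mul(Add(45462, W), Pow(Add(Function('o')(159, -28), Function('y')(-1)), -1)) = Mul(Add(45462, 4533), Pow(Add(Mul(-3, 159), -13), -1)) = Mul(49995, Pow(Add(-477, -13), -1)) = Mul(49995, Pow(-490, -1)) = Mul(49995, Rational(-1, 490)) = Rational(-9999, 98)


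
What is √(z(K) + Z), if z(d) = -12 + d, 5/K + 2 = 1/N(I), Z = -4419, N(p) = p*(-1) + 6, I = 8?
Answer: I*√4433 ≈ 66.581*I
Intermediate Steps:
N(p) = 6 - p (N(p) = -p + 6 = 6 - p)
K = -2 (K = 5/(-2 + 1/(6 - 1*8)) = 5/(-2 + 1/(6 - 8)) = 5/(-2 + 1/(-2)) = 5/(-2 - ½) = 5/(-5/2) = 5*(-⅖) = -2)
√(z(K) + Z) = √((-12 - 2) - 4419) = √(-14 - 4419) = √(-4433) = I*√4433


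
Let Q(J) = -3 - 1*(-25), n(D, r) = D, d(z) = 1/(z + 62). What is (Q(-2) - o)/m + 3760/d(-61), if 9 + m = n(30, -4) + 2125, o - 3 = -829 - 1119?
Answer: 8070927/2146 ≈ 3760.9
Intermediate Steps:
o = -1945 (o = 3 + (-829 - 1119) = 3 - 1948 = -1945)
d(z) = 1/(62 + z)
m = 2146 (m = -9 + (30 + 2125) = -9 + 2155 = 2146)
Q(J) = 22 (Q(J) = -3 + 25 = 22)
(Q(-2) - o)/m + 3760/d(-61) = (22 - 1*(-1945))/2146 + 3760/(1/(62 - 61)) = (22 + 1945)*(1/2146) + 3760/(1/1) = 1967*(1/2146) + 3760/1 = 1967/2146 + 3760*1 = 1967/2146 + 3760 = 8070927/2146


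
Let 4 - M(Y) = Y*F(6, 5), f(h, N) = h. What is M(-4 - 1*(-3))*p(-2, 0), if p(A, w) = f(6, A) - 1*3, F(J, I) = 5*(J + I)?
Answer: 177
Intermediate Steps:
F(J, I) = 5*I + 5*J (F(J, I) = 5*(I + J) = 5*I + 5*J)
p(A, w) = 3 (p(A, w) = 6 - 1*3 = 6 - 3 = 3)
M(Y) = 4 - 55*Y (M(Y) = 4 - Y*(5*5 + 5*6) = 4 - Y*(25 + 30) = 4 - Y*55 = 4 - 55*Y)
M(-4 - 1*(-3))*p(-2, 0) = (4 - 55*(-4 - 1*(-3)))*3 = (4 - 55*(-4 + 3))*3 = (4 - 55*(-1))*3 = (4 + 55)*3 = 59*3 = 177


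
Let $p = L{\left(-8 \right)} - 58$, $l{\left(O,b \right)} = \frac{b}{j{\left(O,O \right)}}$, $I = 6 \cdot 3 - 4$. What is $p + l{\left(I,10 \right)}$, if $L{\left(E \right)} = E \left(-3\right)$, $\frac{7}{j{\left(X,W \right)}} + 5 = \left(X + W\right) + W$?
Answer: $\frac{132}{7} \approx 18.857$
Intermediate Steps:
$I = 14$ ($I = 18 - 4 = 14$)
$j{\left(X,W \right)} = \frac{7}{-5 + X + 2 W}$ ($j{\left(X,W \right)} = \frac{7}{-5 + \left(\left(X + W\right) + W\right)} = \frac{7}{-5 + \left(\left(W + X\right) + W\right)} = \frac{7}{-5 + \left(X + 2 W\right)} = \frac{7}{-5 + X + 2 W}$)
$l{\left(O,b \right)} = b \left(- \frac{5}{7} + \frac{3 O}{7}\right)$ ($l{\left(O,b \right)} = \frac{b}{7 \frac{1}{-5 + O + 2 O}} = \frac{b}{7 \frac{1}{-5 + 3 O}} = b \left(- \frac{5}{7} + \frac{3 O}{7}\right)$)
$L{\left(E \right)} = - 3 E$
$p = -34$ ($p = \left(-3\right) \left(-8\right) - 58 = 24 - 58 = -34$)
$p + l{\left(I,10 \right)} = -34 + \frac{1}{7} \cdot 10 \left(-5 + 3 \cdot 14\right) = -34 + \frac{1}{7} \cdot 10 \left(-5 + 42\right) = -34 + \frac{1}{7} \cdot 10 \cdot 37 = -34 + \frac{370}{7} = \frac{132}{7}$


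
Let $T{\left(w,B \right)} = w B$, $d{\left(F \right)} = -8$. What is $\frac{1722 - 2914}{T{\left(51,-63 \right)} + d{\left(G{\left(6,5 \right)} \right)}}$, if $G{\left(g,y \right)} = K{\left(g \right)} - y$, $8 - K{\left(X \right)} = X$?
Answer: $\frac{1192}{3221} \approx 0.37007$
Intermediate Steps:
$K{\left(X \right)} = 8 - X$
$G{\left(g,y \right)} = 8 - g - y$ ($G{\left(g,y \right)} = \left(8 - g\right) - y = 8 - g - y$)
$T{\left(w,B \right)} = B w$
$\frac{1722 - 2914}{T{\left(51,-63 \right)} + d{\left(G{\left(6,5 \right)} \right)}} = \frac{1722 - 2914}{\left(-63\right) 51 - 8} = - \frac{1192}{-3213 - 8} = - \frac{1192}{-3221} = \left(-1192\right) \left(- \frac{1}{3221}\right) = \frac{1192}{3221}$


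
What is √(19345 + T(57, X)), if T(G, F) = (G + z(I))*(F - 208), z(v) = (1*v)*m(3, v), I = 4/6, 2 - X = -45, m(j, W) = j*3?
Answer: √9202 ≈ 95.927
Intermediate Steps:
m(j, W) = 3*j
X = 47 (X = 2 - 1*(-45) = 2 + 45 = 47)
I = ⅔ (I = 4*(⅙) = ⅔ ≈ 0.66667)
z(v) = 9*v (z(v) = (1*v)*(3*3) = v*9 = 9*v)
T(G, F) = (-208 + F)*(6 + G) (T(G, F) = (G + 9*(⅔))*(F - 208) = (G + 6)*(-208 + F) = (6 + G)*(-208 + F) = (-208 + F)*(6 + G))
√(19345 + T(57, X)) = √(19345 + (-1248 - 208*57 + 6*47 + 47*57)) = √(19345 + (-1248 - 11856 + 282 + 2679)) = √(19345 - 10143) = √9202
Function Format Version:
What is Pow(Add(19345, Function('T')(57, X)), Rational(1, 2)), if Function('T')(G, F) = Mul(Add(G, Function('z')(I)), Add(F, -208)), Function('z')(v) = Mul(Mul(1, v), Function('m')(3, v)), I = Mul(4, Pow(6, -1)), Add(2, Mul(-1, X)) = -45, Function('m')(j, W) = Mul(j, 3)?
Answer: Pow(9202, Rational(1, 2)) ≈ 95.927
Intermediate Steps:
Function('m')(j, W) = Mul(3, j)
X = 47 (X = Add(2, Mul(-1, -45)) = Add(2, 45) = 47)
I = Rational(2, 3) (I = Mul(4, Rational(1, 6)) = Rational(2, 3) ≈ 0.66667)
Function('z')(v) = Mul(9, v) (Function('z')(v) = Mul(Mul(1, v), Mul(3, 3)) = Mul(v, 9) = Mul(9, v))
Function('T')(G, F) = Mul(Add(-208, F), Add(6, G)) (Function('T')(G, F) = Mul(Add(G, Mul(9, Rational(2, 3))), Add(F, -208)) = Mul(Add(G, 6), Add(-208, F)) = Mul(Add(6, G), Add(-208, F)) = Mul(Add(-208, F), Add(6, G)))
Pow(Add(19345, Function('T')(57, X)), Rational(1, 2)) = Pow(Add(19345, Add(-1248, Mul(-208, 57), Mul(6, 47), Mul(47, 57))), Rational(1, 2)) = Pow(Add(19345, Add(-1248, -11856, 282, 2679)), Rational(1, 2)) = Pow(Add(19345, -10143), Rational(1, 2)) = Pow(9202, Rational(1, 2))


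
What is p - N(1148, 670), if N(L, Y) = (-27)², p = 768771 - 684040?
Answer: 84002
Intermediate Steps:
p = 84731
N(L, Y) = 729
p - N(1148, 670) = 84731 - 1*729 = 84731 - 729 = 84002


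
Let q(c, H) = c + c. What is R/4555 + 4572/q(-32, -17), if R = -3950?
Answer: -1053913/14576 ≈ -72.305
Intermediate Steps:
q(c, H) = 2*c
R/4555 + 4572/q(-32, -17) = -3950/4555 + 4572/((2*(-32))) = -3950*1/4555 + 4572/(-64) = -790/911 + 4572*(-1/64) = -790/911 - 1143/16 = -1053913/14576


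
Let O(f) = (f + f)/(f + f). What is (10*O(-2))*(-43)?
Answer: -430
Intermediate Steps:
O(f) = 1 (O(f) = (2*f)/((2*f)) = (2*f)*(1/(2*f)) = 1)
(10*O(-2))*(-43) = (10*1)*(-43) = 10*(-43) = -430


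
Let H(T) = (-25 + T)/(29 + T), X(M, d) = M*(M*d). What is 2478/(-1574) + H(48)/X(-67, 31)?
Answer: -13276167976/8432896241 ≈ -1.5743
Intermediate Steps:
X(M, d) = d*M²
H(T) = (-25 + T)/(29 + T)
2478/(-1574) + H(48)/X(-67, 31) = 2478/(-1574) + ((-25 + 48)/(29 + 48))/((31*(-67)²)) = 2478*(-1/1574) + (23/77)/((31*4489)) = -1239/787 + ((1/77)*23)/139159 = -1239/787 + (23/77)*(1/139159) = -1239/787 + 23/10715243 = -13276167976/8432896241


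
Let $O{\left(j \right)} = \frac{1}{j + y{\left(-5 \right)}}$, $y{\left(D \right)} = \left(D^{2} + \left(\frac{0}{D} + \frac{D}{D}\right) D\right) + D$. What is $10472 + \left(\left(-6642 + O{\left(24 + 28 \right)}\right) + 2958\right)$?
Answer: $\frac{454797}{67} \approx 6788.0$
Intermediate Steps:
$y{\left(D \right)} = D^{2} + 2 D$ ($y{\left(D \right)} = \left(D^{2} + \left(0 + 1\right) D\right) + D = \left(D^{2} + 1 D\right) + D = \left(D^{2} + D\right) + D = \left(D + D^{2}\right) + D = D^{2} + 2 D$)
$O{\left(j \right)} = \frac{1}{15 + j}$ ($O{\left(j \right)} = \frac{1}{j - 5 \left(2 - 5\right)} = \frac{1}{j - -15} = \frac{1}{j + 15} = \frac{1}{15 + j}$)
$10472 + \left(\left(-6642 + O{\left(24 + 28 \right)}\right) + 2958\right) = 10472 + \left(\left(-6642 + \frac{1}{15 + \left(24 + 28\right)}\right) + 2958\right) = 10472 + \left(\left(-6642 + \frac{1}{15 + 52}\right) + 2958\right) = 10472 + \left(\left(-6642 + \frac{1}{67}\right) + 2958\right) = 10472 + \left(- \frac{445013}{67} + 2958\right) = 10472 - \frac{246827}{67} = \frac{454797}{67}$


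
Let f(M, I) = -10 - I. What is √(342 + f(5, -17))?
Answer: √349 ≈ 18.682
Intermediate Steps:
√(342 + f(5, -17)) = √(342 + (-10 - 1*(-17))) = √(342 + (-10 + 17)) = √(342 + 7) = √349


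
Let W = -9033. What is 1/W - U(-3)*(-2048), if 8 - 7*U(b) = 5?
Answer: 55498745/63231 ≈ 877.71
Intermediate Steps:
U(b) = 3/7 (U(b) = 8/7 - ⅐*5 = 8/7 - 5/7 = 3/7)
1/W - U(-3)*(-2048) = 1/(-9033) - 3*(-2048)/7 = -1/9033 - 1*(-6144/7) = -1/9033 + 6144/7 = 55498745/63231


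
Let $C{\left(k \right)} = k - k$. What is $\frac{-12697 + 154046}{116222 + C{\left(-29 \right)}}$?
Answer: $\frac{141349}{116222} \approx 1.2162$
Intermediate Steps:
$C{\left(k \right)} = 0$
$\frac{-12697 + 154046}{116222 + C{\left(-29 \right)}} = \frac{-12697 + 154046}{116222 + 0} = \frac{141349}{116222}$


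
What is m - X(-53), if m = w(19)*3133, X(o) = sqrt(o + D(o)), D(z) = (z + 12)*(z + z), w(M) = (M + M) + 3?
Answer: 128453 - 9*sqrt(53) ≈ 1.2839e+5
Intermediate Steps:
w(M) = 3 + 2*M (w(M) = 2*M + 3 = 3 + 2*M)
D(z) = 2*z*(12 + z) (D(z) = (12 + z)*(2*z) = 2*z*(12 + z))
X(o) = sqrt(o + 2*o*(12 + o))
m = 128453 (m = (3 + 2*19)*3133 = (3 + 38)*3133 = 41*3133 = 128453)
m - X(-53) = 128453 - sqrt(-53*(25 + 2*(-53))) = 128453 - sqrt(-53*(25 - 106)) = 128453 - sqrt(-53*(-81)) = 128453 - sqrt(4293) = 128453 - 9*sqrt(53)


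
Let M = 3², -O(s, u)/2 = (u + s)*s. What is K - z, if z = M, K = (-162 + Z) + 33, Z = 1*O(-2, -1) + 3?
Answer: -147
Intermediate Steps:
O(s, u) = -2*s*(s + u) (O(s, u) = -2*(u + s)*s = -2*(s + u)*s = -2*s*(s + u))
Z = -9 (Z = 1*(-2*(-2)*(-2 - 1)) + 3 = 1*(-2*(-2)*(-3)) + 3 = 1*(-12) + 3 = -12 + 3 = -9)
K = -138 (K = (-162 - 9) + 33 = -171 + 33 = -138)
M = 9
z = 9
K - z = -138 - 1*9 = -138 - 9 = -147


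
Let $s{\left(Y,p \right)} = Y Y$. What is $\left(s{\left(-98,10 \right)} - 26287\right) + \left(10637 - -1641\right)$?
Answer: $-4405$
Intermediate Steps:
$s{\left(Y,p \right)} = Y^{2}$
$\left(s{\left(-98,10 \right)} - 26287\right) + \left(10637 - -1641\right) = \left(\left(-98\right)^{2} - 26287\right) + \left(10637 - -1641\right) = \left(9604 - 26287\right) + \left(10637 + 1641\right) = -16683 + 12278 = -4405$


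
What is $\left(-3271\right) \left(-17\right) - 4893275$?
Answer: $-4837668$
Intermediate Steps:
$\left(-3271\right) \left(-17\right) - 4893275 = 55607 - 4893275 = -4837668$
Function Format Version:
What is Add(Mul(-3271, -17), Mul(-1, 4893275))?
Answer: -4837668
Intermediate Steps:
Add(Mul(-3271, -17), Mul(-1, 4893275)) = Add(55607, -4893275) = -4837668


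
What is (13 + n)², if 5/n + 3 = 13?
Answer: 729/4 ≈ 182.25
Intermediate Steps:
n = ½ (n = 5/(-3 + 13) = 5/10 = 5*(⅒) = ½ ≈ 0.50000)
(13 + n)² = (13 + ½)² = (27/2)² = 729/4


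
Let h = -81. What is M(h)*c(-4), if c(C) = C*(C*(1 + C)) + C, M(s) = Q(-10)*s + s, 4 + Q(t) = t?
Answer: -54756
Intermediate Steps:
Q(t) = -4 + t
M(s) = -13*s (M(s) = (-4 - 10)*s + s = -14*s + s = -13*s)
c(C) = C + C²*(1 + C) (c(C) = C²*(1 + C) + C = C + C²*(1 + C))
M(h)*c(-4) = (-13*(-81))*(-4*(1 - 4 + (-4)²)) = 1053*(-4*(1 - 4 + 16)) = 1053*(-4*13) = 1053*(-52) = -54756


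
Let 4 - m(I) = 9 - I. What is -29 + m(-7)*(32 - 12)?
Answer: -269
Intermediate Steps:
m(I) = -5 + I (m(I) = 4 - (9 - I) = 4 + (-9 + I) = -5 + I)
-29 + m(-7)*(32 - 12) = -29 + (-5 - 7)*(32 - 12) = -29 - 12*20 = -29 - 240 = -269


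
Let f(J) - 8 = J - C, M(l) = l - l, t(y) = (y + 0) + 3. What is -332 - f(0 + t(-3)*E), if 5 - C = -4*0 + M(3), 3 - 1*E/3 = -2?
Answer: -335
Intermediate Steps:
E = 15 (E = 9 - 3*(-2) = 9 + 6 = 15)
t(y) = 3 + y (t(y) = y + 3 = 3 + y)
M(l) = 0
C = 5 (C = 5 - (-4*0 + 0) = 5 - (0 + 0) = 5 - 1*0 = 5 + 0 = 5)
f(J) = 3 + J (f(J) = 8 + (J - 1*5) = 8 + (J - 5) = 8 + (-5 + J) = 3 + J)
-332 - f(0 + t(-3)*E) = -332 - (3 + (0 + (3 - 3)*15)) = -332 - (3 + (0 + 0*15)) = -332 - (3 + (0 + 0)) = -332 - (3 + 0) = -332 - 1*3 = -332 - 3 = -335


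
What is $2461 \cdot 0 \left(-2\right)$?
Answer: $0$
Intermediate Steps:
$2461 \cdot 0 \left(-2\right) = 2461 \cdot 0 = 0$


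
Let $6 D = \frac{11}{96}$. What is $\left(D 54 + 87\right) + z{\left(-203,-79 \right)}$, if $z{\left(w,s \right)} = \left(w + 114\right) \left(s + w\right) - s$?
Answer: $\frac{808481}{32} \approx 25265.0$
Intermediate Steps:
$D = \frac{11}{576}$ ($D = \frac{11 \cdot \frac{1}{96}}{6} = \frac{1}{6} \cdot \frac{11}{96} = \frac{11}{576} \approx 0.019097$)
$z{\left(w,s \right)} = - s + \left(114 + w\right) \left(s + w\right)$ ($z{\left(w,s \right)} = \left(114 + w\right) \left(s + w\right) - s = - s + \left(114 + w\right) \left(s + w\right)$)
$\left(D 54 + 87\right) + z{\left(-203,-79 \right)} = \left(\frac{11}{576} \cdot 54 + 87\right) + \left(\left(-203\right)^{2} + 113 \left(-79\right) + 114 \left(-203\right) - -16037\right) = \left(\frac{33}{32} + 87\right) + \left(41209 - 8927 - 23142 + 16037\right) = \frac{2817}{32} + 25177 = \frac{808481}{32}$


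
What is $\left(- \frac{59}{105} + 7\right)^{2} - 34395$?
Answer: $- \frac{378747899}{11025} \approx -34354.0$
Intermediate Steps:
$\left(- \frac{59}{105} + 7\right)^{2} - 34395 = \left(\frac{676}{105}\right)^{2} - 34395 = \frac{456976}{11025} - 34395 = - \frac{378747899}{11025}$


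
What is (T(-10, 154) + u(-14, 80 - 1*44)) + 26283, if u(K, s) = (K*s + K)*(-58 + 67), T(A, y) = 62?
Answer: 21683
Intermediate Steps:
u(K, s) = 9*K + 9*K*s (u(K, s) = (K + K*s)*9 = 9*K + 9*K*s)
(T(-10, 154) + u(-14, 80 - 1*44)) + 26283 = (62 + 9*(-14)*(1 + (80 - 1*44))) + 26283 = (62 + 9*(-14)*(1 + (80 - 44))) + 26283 = (62 + 9*(-14)*(1 + 36)) + 26283 = (62 + 9*(-14)*37) + 26283 = (62 - 4662) + 26283 = -4600 + 26283 = 21683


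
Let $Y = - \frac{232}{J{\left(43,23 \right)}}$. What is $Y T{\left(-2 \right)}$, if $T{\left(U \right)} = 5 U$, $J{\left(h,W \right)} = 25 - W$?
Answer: $1160$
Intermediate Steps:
$Y = -116$ ($Y = - \frac{232}{25 - 23} = - \frac{232}{2} = \left(-232\right) \frac{1}{2} = -116$)
$Y T{\left(-2 \right)} = - 116 \cdot 5 \left(-2\right) = \left(-116\right) \left(-10\right) = 1160$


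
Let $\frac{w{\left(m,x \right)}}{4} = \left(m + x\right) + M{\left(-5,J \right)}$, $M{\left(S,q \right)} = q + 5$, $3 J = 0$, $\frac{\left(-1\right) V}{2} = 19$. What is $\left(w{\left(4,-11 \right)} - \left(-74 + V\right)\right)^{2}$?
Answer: $10816$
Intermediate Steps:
$V = -38$ ($V = \left(-2\right) 19 = -38$)
$J = 0$ ($J = \frac{1}{3} \cdot 0 = 0$)
$M{\left(S,q \right)} = 5 + q$
$w{\left(m,x \right)} = 20 + 4 m + 4 x$ ($w{\left(m,x \right)} = 4 \left(\left(m + x\right) + \left(5 + 0\right)\right) = 4 \left(\left(m + x\right) + 5\right) = 4 \left(5 + m + x\right) = 20 + 4 m + 4 x$)
$\left(w{\left(4,-11 \right)} - \left(-74 + V\right)\right)^{2} = \left(\left(20 + 4 \cdot 4 + 4 \left(-11\right)\right) + \left(74 - -38\right)\right)^{2} = \left(\left(20 + 16 - 44\right) + \left(74 + 38\right)\right)^{2} = \left(-8 + 112\right)^{2} = 104^{2} = 10816$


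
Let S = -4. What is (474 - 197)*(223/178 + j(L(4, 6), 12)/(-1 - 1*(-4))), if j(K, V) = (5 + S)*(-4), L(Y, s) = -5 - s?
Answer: -11911/534 ≈ -22.305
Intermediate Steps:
j(K, V) = -4 (j(K, V) = (5 - 4)*(-4) = 1*(-4) = -4)
(474 - 197)*(223/178 + j(L(4, 6), 12)/(-1 - 1*(-4))) = (474 - 197)*(223/178 - 4/(-1 - 1*(-4))) = 277*(223*(1/178) - 4/(-1 + 4)) = 277*(223/178 - 4/3) = 277*(-43/534) = -11911/534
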